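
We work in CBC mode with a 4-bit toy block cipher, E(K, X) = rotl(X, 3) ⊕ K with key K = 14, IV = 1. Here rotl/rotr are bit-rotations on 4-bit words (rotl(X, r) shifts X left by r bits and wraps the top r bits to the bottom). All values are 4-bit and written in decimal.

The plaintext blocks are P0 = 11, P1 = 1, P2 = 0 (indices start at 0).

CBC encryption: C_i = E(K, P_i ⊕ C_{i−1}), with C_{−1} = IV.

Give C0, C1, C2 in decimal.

C0 = 11, C1 = 11, C2 = 3

C0: P0 ⊕ 1 = 10; E(K, 10) = 11.
C1: P1 ⊕ 11 = 10; E(K, 10) = 11.
C2: P2 ⊕ 11 = 11; E(K, 11) = 3.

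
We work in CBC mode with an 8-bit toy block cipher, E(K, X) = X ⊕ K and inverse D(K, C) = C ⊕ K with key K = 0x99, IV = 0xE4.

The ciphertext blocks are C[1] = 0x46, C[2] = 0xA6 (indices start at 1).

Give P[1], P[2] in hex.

CBC decryption: P_i = D(K, C_i) ⊕ C_{i−1}, with C_{0} = IV.
P[1]: D(K, 0x46) = 0xDF; 0xDF ⊕ 0xE4 = 0x3B.
P[2]: D(K, 0xA6) = 0x3F; 0x3F ⊕ 0x46 = 0x79.

P[1] = 0x3B, P[2] = 0x79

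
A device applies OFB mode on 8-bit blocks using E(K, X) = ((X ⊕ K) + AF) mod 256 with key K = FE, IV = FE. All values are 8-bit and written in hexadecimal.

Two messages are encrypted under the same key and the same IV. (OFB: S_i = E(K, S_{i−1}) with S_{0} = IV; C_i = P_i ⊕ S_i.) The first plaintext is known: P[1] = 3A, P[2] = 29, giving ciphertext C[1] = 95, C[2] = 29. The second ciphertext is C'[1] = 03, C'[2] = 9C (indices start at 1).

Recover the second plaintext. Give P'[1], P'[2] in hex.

In OFB with a reused IV, both messages share the same keystream S_i, so C_i ⊕ C'_i = P_i ⊕ P'_i and thus P'_i = P_i ⊕ C_i ⊕ C'_i.
P'[1]: 3A ⊕ 95 ⊕ 03 = AC.
P'[2]: 29 ⊕ 29 ⊕ 9C = 9C.

P'[1] = AC, P'[2] = 9C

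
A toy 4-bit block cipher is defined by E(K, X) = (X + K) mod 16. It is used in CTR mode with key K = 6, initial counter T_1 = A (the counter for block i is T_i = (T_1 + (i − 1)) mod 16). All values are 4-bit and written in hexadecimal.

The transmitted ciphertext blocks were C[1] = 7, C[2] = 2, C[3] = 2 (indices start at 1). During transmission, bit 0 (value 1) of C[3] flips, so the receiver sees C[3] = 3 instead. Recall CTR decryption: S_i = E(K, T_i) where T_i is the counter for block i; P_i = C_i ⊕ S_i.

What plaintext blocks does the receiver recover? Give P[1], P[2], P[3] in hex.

P[1] = 7, P[2] = 3, P[3] = 1

Only C[3] changed, to 3. In CTR, a change in C_i flips the same bit in P_i only; the keystream is unaffected. Decrypting the received ciphertext:
P[1]: T = A, S = E(K, T) = 0; 7 ⊕ 0 = 7.
P[2]: T = B, S = E(K, T) = 1; 2 ⊕ 1 = 3.
P[3]: T = C, S = E(K, T) = 2; 3 ⊕ 2 = 1.
Blocks that differ from the original plaintext: P[3].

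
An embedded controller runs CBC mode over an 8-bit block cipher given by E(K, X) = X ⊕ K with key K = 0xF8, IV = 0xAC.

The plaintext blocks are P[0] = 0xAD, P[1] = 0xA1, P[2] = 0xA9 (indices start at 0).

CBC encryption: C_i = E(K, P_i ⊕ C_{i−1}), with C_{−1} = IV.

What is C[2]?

C[0]: P[0] ⊕ 0xAC = 0x01; E(K, 0x01) = 0xF9.
C[1]: P[1] ⊕ 0xF9 = 0x58; E(K, 0x58) = 0xA0.
C[2]: P[2] ⊕ 0xA0 = 0x09; E(K, 0x09) = 0xF1.

C[2] = 0xF1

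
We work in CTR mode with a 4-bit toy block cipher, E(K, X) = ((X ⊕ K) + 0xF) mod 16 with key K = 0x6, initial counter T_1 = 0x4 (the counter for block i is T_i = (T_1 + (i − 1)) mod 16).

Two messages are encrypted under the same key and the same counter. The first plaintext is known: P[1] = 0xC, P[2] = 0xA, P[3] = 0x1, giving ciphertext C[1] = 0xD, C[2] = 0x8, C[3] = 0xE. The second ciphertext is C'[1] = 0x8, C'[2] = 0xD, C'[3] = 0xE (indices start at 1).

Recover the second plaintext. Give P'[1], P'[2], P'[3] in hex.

In CTR with a reused counter, both messages share the same keystream S_i, so C_i ⊕ C'_i = P_i ⊕ P'_i and thus P'_i = P_i ⊕ C_i ⊕ C'_i.
P'[1]: 0xC ⊕ 0xD ⊕ 0x8 = 0x9.
P'[2]: 0xA ⊕ 0x8 ⊕ 0xD = 0xF.
P'[3]: 0x1 ⊕ 0xE ⊕ 0xE = 0x1.

P'[1] = 0x9, P'[2] = 0xF, P'[3] = 0x1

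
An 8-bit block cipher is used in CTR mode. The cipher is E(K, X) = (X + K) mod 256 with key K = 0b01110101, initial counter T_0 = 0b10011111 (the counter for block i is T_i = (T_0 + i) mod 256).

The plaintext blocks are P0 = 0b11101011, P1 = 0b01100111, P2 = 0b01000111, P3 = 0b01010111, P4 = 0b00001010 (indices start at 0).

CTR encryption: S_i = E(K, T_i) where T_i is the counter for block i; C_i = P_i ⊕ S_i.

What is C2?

C0: T = 0b10011111, S = E(K, T) = 0b00010100; 0b11101011 ⊕ 0b00010100 = 0b11111111.
C1: T = 0b10100000, S = E(K, T) = 0b00010101; 0b01100111 ⊕ 0b00010101 = 0b01110010.
C2: T = 0b10100001, S = E(K, T) = 0b00010110; 0b01000111 ⊕ 0b00010110 = 0b01010001.

C2 = 0b01010001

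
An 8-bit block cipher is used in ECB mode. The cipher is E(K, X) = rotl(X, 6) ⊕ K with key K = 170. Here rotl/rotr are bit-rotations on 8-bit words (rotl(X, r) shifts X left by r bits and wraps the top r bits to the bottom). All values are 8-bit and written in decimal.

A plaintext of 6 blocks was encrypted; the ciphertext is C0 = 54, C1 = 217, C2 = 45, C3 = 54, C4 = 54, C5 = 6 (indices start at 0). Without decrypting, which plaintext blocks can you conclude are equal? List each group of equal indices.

ECB encrypts each block independently with the same key, so equal ciphertext blocks imply equal plaintext blocks.
C0 = C3 = C4 = 54, so P0 = P3 = P4.

P0 = P3 = P4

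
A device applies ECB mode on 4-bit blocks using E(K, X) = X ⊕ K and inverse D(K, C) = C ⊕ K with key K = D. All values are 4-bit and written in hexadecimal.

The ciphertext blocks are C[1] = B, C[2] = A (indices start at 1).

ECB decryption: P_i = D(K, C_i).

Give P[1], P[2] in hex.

P[1]: D(K, B) = 6.
P[2]: D(K, A) = 7.

P[1] = 6, P[2] = 7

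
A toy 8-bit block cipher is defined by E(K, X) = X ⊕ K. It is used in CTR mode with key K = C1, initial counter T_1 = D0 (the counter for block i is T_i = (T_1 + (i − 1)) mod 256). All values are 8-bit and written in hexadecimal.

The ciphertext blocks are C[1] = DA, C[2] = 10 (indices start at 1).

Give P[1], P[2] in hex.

CTR decryption: S_i = E(K, T_i) where T_i is the counter for block i; P_i = C_i ⊕ S_i.
P[1]: T = D0, S = E(K, T) = 11; DA ⊕ 11 = CB.
P[2]: T = D1, S = E(K, T) = 10; 10 ⊕ 10 = 00.

P[1] = CB, P[2] = 00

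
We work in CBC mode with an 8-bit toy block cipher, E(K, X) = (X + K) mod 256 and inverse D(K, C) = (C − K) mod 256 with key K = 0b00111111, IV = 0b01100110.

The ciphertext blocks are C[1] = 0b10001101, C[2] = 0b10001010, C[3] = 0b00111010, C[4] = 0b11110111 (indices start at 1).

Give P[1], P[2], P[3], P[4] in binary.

CBC decryption: P_i = D(K, C_i) ⊕ C_{i−1}, with C_{0} = IV.
P[1]: D(K, 0b10001101) = 0b01001110; 0b01001110 ⊕ 0b01100110 = 0b00101000.
P[2]: D(K, 0b10001010) = 0b01001011; 0b01001011 ⊕ 0b10001101 = 0b11000110.
P[3]: D(K, 0b00111010) = 0b11111011; 0b11111011 ⊕ 0b10001010 = 0b01110001.
P[4]: D(K, 0b11110111) = 0b10111000; 0b10111000 ⊕ 0b00111010 = 0b10000010.

P[1] = 0b00101000, P[2] = 0b11000110, P[3] = 0b01110001, P[4] = 0b10000010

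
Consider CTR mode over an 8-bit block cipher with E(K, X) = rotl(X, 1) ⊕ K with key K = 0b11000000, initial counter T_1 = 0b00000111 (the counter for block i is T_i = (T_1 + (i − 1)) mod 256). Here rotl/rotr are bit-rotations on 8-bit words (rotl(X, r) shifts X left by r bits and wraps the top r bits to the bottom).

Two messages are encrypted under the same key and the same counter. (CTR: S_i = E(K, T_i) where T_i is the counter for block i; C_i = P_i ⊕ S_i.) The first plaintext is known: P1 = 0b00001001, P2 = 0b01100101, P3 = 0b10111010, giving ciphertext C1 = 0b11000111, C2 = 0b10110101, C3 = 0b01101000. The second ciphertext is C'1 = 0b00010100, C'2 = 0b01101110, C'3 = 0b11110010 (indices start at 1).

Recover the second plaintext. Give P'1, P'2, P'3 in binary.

P'1 = 0b11011010, P'2 = 0b10111110, P'3 = 0b00100000

In CTR with a reused counter, both messages share the same keystream S_i, so C_i ⊕ C'_i = P_i ⊕ P'_i and thus P'_i = P_i ⊕ C_i ⊕ C'_i.
P'1: 0b00001001 ⊕ 0b11000111 ⊕ 0b00010100 = 0b11011010.
P'2: 0b01100101 ⊕ 0b10110101 ⊕ 0b01101110 = 0b10111110.
P'3: 0b10111010 ⊕ 0b01101000 ⊕ 0b11110010 = 0b00100000.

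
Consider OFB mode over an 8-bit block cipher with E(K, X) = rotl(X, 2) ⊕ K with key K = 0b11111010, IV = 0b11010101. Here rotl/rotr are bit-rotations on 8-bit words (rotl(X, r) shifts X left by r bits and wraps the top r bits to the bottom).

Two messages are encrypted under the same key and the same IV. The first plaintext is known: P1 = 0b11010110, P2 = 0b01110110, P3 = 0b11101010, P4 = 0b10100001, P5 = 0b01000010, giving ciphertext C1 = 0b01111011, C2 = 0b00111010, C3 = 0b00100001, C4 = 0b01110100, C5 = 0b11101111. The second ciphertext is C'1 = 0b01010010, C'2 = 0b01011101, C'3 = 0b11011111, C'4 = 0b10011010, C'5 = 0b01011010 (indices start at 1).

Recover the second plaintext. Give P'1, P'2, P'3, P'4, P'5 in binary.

P'1 = 0b11111111, P'2 = 0b00010001, P'3 = 0b00010100, P'4 = 0b01001111, P'5 = 0b11110111

In OFB with a reused IV, both messages share the same keystream S_i, so C_i ⊕ C'_i = P_i ⊕ P'_i and thus P'_i = P_i ⊕ C_i ⊕ C'_i.
P'1: 0b11010110 ⊕ 0b01111011 ⊕ 0b01010010 = 0b11111111.
P'2: 0b01110110 ⊕ 0b00111010 ⊕ 0b01011101 = 0b00010001.
P'3: 0b11101010 ⊕ 0b00100001 ⊕ 0b11011111 = 0b00010100.
P'4: 0b10100001 ⊕ 0b01110100 ⊕ 0b10011010 = 0b01001111.
P'5: 0b01000010 ⊕ 0b11101111 ⊕ 0b01011010 = 0b11110111.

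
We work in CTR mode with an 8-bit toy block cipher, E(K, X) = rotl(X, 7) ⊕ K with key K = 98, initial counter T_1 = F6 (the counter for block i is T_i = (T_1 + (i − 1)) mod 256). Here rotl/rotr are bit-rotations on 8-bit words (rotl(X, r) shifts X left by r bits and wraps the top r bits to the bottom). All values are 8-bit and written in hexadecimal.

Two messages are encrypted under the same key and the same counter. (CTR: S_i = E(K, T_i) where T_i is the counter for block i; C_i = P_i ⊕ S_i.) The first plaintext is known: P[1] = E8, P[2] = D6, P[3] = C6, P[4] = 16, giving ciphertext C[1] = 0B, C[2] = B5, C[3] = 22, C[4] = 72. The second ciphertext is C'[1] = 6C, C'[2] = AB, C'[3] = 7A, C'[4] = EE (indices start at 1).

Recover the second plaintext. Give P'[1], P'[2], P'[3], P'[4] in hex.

In CTR with a reused counter, both messages share the same keystream S_i, so C_i ⊕ C'_i = P_i ⊕ P'_i and thus P'_i = P_i ⊕ C_i ⊕ C'_i.
P'[1]: E8 ⊕ 0B ⊕ 6C = 8F.
P'[2]: D6 ⊕ B5 ⊕ AB = C8.
P'[3]: C6 ⊕ 22 ⊕ 7A = 9E.
P'[4]: 16 ⊕ 72 ⊕ EE = 8A.

P'[1] = 8F, P'[2] = C8, P'[3] = 9E, P'[4] = 8A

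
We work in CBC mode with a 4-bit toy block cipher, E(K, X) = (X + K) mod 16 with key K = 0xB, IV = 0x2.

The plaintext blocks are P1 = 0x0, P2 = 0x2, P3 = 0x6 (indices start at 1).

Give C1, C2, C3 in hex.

CBC encryption: C_i = E(K, P_i ⊕ C_{i−1}), with C_{0} = IV.
C1: P1 ⊕ 0x2 = 0x2; E(K, 0x2) = 0xD.
C2: P2 ⊕ 0xD = 0xF; E(K, 0xF) = 0xA.
C3: P3 ⊕ 0xA = 0xC; E(K, 0xC) = 0x7.

C1 = 0xD, C2 = 0xA, C3 = 0x7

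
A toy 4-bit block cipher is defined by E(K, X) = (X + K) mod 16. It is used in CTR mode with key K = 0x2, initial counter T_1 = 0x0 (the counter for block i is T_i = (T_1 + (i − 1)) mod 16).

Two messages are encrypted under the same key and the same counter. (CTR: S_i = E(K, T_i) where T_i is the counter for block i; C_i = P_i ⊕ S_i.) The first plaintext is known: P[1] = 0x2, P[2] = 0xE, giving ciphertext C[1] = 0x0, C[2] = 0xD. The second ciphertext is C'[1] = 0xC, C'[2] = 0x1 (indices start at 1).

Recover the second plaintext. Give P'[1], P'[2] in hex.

In CTR with a reused counter, both messages share the same keystream S_i, so C_i ⊕ C'_i = P_i ⊕ P'_i and thus P'_i = P_i ⊕ C_i ⊕ C'_i.
P'[1]: 0x2 ⊕ 0x0 ⊕ 0xC = 0xE.
P'[2]: 0xE ⊕ 0xD ⊕ 0x1 = 0x2.

P'[1] = 0xE, P'[2] = 0x2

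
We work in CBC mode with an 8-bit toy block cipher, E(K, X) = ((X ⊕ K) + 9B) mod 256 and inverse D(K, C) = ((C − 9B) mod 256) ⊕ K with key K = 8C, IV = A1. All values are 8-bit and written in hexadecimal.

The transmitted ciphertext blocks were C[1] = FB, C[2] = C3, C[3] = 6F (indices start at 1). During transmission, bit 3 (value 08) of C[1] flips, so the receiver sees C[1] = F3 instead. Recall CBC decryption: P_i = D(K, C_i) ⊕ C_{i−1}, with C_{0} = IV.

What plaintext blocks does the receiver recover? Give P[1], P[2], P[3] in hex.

P[1] = 75, P[2] = 57, P[3] = 9B

Only C[1] changed, to F3. In CBC, a change in C_i garbles P_i and flips the same bit in P_{i+1}. Decrypting the received ciphertext:
P[1]: D(K, F3) = D4; D4 ⊕ A1 = 75.
P[2]: D(K, C3) = A4; A4 ⊕ F3 = 57.
P[3]: D(K, 6F) = 58; 58 ⊕ C3 = 9B.
Blocks that differ from the original plaintext: P[1], P[2].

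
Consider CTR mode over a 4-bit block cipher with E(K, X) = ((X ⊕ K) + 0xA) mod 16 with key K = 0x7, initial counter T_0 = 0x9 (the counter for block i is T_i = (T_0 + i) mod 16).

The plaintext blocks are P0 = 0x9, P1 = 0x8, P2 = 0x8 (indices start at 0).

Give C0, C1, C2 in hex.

C0 = 0x1, C1 = 0xF, C2 = 0xE

CTR encryption: S_i = E(K, T_i) where T_i is the counter for block i; C_i = P_i ⊕ S_i.
C0: T = 0x9, S = E(K, T) = 0x8; 0x9 ⊕ 0x8 = 0x1.
C1: T = 0xA, S = E(K, T) = 0x7; 0x8 ⊕ 0x7 = 0xF.
C2: T = 0xB, S = E(K, T) = 0x6; 0x8 ⊕ 0x6 = 0xE.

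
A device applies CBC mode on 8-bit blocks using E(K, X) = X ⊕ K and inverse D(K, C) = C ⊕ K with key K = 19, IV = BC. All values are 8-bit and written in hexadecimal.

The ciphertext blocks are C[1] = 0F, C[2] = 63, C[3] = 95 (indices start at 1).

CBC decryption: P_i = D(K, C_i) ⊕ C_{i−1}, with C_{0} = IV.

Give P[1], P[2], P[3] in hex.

P[1] = AA, P[2] = 75, P[3] = EF

P[1]: D(K, 0F) = 16; 16 ⊕ BC = AA.
P[2]: D(K, 63) = 7A; 7A ⊕ 0F = 75.
P[3]: D(K, 95) = 8C; 8C ⊕ 63 = EF.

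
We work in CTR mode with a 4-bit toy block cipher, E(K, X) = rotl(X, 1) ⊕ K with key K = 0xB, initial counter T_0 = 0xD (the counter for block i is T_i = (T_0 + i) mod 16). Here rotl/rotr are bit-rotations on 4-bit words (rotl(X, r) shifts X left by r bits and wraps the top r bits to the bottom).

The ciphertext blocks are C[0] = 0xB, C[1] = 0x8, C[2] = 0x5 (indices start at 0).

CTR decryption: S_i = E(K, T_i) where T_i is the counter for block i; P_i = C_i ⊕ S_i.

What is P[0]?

P[0] = 0xB

P[0]: T = 0xD, S = E(K, T) = 0x0; 0xB ⊕ 0x0 = 0xB.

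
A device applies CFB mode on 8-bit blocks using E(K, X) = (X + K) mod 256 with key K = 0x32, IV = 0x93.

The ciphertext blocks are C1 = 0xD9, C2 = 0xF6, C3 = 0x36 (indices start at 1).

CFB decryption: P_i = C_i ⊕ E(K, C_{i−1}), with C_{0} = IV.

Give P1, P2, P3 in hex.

P1 = 0x1C, P2 = 0xFD, P3 = 0x1E

P1: E(K, 0x93) = 0xC5; 0xD9 ⊕ 0xC5 = 0x1C.
P2: E(K, 0xD9) = 0x0B; 0xF6 ⊕ 0x0B = 0xFD.
P3: E(K, 0xF6) = 0x28; 0x36 ⊕ 0x28 = 0x1E.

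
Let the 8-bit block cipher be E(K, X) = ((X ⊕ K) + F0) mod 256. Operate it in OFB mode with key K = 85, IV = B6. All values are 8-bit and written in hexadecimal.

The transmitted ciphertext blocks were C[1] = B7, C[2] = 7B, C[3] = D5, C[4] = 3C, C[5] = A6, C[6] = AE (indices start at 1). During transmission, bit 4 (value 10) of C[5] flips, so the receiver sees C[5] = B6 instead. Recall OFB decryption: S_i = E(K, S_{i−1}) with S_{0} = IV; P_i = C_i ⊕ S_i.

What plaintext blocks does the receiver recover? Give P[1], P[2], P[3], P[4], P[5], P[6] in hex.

Only C[5] changed, to B6. In OFB, a change in C_i flips the same bit in P_i only; the keystream is unaffected. Decrypting the received ciphertext:
P[1]: S = E(K, B6) = 23; B7 ⊕ 23 = 94.
P[2]: S = E(K, 23) = 96; 7B ⊕ 96 = ED.
P[3]: S = E(K, 96) = 03; D5 ⊕ 03 = D6.
P[4]: S = E(K, 03) = 76; 3C ⊕ 76 = 4A.
P[5]: S = E(K, 76) = E3; B6 ⊕ E3 = 55.
P[6]: S = E(K, E3) = 56; AE ⊕ 56 = F8.
Blocks that differ from the original plaintext: P[5].

P[1] = 94, P[2] = ED, P[3] = D6, P[4] = 4A, P[5] = 55, P[6] = F8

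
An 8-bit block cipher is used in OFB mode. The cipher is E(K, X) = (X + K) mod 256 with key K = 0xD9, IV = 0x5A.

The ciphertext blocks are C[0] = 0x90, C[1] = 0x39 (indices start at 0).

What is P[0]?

P[0] = 0xA3

OFB decryption: S_i = E(K, S_{i−1}) with S_{−1} = IV; P_i = C_i ⊕ S_i.
P[0]: S = E(K, 0x5A) = 0x33; 0x90 ⊕ 0x33 = 0xA3.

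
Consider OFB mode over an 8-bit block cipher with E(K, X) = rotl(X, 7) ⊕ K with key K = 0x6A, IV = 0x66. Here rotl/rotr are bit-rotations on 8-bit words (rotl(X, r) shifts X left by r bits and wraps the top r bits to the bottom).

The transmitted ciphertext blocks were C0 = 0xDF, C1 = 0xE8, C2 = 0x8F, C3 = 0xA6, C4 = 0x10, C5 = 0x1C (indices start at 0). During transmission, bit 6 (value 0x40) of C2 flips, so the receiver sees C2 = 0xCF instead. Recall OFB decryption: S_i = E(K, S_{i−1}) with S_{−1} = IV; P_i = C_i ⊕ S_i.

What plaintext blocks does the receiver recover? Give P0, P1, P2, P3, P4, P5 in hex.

P0 = 0x86, P1 = 0x2E, P2 = 0xC6, P3 = 0x48, P4 = 0x0D, P5 = 0xF8

Only C2 changed, to 0xCF. In OFB, a change in C_i flips the same bit in P_i only; the keystream is unaffected. Decrypting the received ciphertext:
P0: S = E(K, 0x66) = 0x59; 0xDF ⊕ 0x59 = 0x86.
P1: S = E(K, 0x59) = 0xC6; 0xE8 ⊕ 0xC6 = 0x2E.
P2: S = E(K, 0xC6) = 0x09; 0xCF ⊕ 0x09 = 0xC6.
P3: S = E(K, 0x09) = 0xEE; 0xA6 ⊕ 0xEE = 0x48.
P4: S = E(K, 0xEE) = 0x1D; 0x10 ⊕ 0x1D = 0x0D.
P5: S = E(K, 0x1D) = 0xE4; 0x1C ⊕ 0xE4 = 0xF8.
Blocks that differ from the original plaintext: P2.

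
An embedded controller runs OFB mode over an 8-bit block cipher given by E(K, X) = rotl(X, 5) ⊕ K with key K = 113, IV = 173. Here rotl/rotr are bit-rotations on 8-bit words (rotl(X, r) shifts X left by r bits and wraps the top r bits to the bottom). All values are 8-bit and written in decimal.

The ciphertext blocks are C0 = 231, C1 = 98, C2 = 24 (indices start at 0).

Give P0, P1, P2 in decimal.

P0 = 35, P1 = 139, P2 = 84

OFB decryption: S_i = E(K, S_{i−1}) with S_{−1} = IV; P_i = C_i ⊕ S_i.
P0: S = E(K, 173) = 196; 231 ⊕ 196 = 35.
P1: S = E(K, 196) = 233; 98 ⊕ 233 = 139.
P2: S = E(K, 233) = 76; 24 ⊕ 76 = 84.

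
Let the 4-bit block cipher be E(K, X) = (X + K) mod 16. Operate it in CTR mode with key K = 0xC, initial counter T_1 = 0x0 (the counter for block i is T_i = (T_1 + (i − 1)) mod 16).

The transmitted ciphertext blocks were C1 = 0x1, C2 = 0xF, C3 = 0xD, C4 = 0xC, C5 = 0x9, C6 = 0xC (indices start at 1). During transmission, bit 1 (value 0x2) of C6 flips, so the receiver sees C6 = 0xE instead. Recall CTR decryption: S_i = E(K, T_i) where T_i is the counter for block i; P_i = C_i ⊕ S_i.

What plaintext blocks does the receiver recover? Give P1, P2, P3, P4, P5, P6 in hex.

Only C6 changed, to 0xE. In CTR, a change in C_i flips the same bit in P_i only; the keystream is unaffected. Decrypting the received ciphertext:
P1: T = 0x0, S = E(K, T) = 0xC; 0x1 ⊕ 0xC = 0xD.
P2: T = 0x1, S = E(K, T) = 0xD; 0xF ⊕ 0xD = 0x2.
P3: T = 0x2, S = E(K, T) = 0xE; 0xD ⊕ 0xE = 0x3.
P4: T = 0x3, S = E(K, T) = 0xF; 0xC ⊕ 0xF = 0x3.
P5: T = 0x4, S = E(K, T) = 0x0; 0x9 ⊕ 0x0 = 0x9.
P6: T = 0x5, S = E(K, T) = 0x1; 0xE ⊕ 0x1 = 0xF.
Blocks that differ from the original plaintext: P6.

P1 = 0xD, P2 = 0x2, P3 = 0x3, P4 = 0x3, P5 = 0x9, P6 = 0xF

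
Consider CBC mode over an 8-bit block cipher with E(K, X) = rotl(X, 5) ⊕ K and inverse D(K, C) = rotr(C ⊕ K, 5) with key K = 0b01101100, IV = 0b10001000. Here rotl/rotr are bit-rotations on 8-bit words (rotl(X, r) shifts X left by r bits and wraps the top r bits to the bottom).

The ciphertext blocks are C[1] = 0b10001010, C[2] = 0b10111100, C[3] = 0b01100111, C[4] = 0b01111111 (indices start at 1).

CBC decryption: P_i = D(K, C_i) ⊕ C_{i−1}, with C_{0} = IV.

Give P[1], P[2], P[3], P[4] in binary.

P[1] = 0b10111111, P[2] = 0b00001100, P[3] = 0b11100100, P[4] = 0b11111111

P[1]: D(K, 0b10001010) = 0b00110111; 0b00110111 ⊕ 0b10001000 = 0b10111111.
P[2]: D(K, 0b10111100) = 0b10000110; 0b10000110 ⊕ 0b10001010 = 0b00001100.
P[3]: D(K, 0b01100111) = 0b01011000; 0b01011000 ⊕ 0b10111100 = 0b11100100.
P[4]: D(K, 0b01111111) = 0b10011000; 0b10011000 ⊕ 0b01100111 = 0b11111111.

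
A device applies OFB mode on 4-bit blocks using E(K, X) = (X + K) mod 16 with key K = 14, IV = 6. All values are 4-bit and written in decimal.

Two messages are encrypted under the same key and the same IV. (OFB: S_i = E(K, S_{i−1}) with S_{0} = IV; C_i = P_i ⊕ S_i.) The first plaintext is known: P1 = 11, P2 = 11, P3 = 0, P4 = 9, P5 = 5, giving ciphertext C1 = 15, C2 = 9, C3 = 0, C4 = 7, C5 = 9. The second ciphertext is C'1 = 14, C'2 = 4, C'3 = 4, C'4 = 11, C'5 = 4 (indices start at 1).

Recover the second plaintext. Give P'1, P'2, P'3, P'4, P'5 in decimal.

In OFB with a reused IV, both messages share the same keystream S_i, so C_i ⊕ C'_i = P_i ⊕ P'_i and thus P'_i = P_i ⊕ C_i ⊕ C'_i.
P'1: 11 ⊕ 15 ⊕ 14 = 10.
P'2: 11 ⊕ 9 ⊕ 4 = 6.
P'3: 0 ⊕ 0 ⊕ 4 = 4.
P'4: 9 ⊕ 7 ⊕ 11 = 5.
P'5: 5 ⊕ 9 ⊕ 4 = 8.

P'1 = 10, P'2 = 6, P'3 = 4, P'4 = 5, P'5 = 8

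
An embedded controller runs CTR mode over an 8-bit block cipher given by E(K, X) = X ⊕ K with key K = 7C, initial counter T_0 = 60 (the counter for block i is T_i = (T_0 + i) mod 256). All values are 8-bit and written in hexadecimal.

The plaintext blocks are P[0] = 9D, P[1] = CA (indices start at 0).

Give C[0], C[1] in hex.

C[0] = 81, C[1] = D7

CTR encryption: S_i = E(K, T_i) where T_i is the counter for block i; C_i = P_i ⊕ S_i.
C[0]: T = 60, S = E(K, T) = 1C; 9D ⊕ 1C = 81.
C[1]: T = 61, S = E(K, T) = 1D; CA ⊕ 1D = D7.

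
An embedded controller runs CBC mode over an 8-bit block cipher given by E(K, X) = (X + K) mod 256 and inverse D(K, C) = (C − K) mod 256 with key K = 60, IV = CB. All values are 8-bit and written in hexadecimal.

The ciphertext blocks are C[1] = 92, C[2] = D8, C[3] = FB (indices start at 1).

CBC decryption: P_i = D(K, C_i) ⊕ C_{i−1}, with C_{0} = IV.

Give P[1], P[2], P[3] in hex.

P[1] = F9, P[2] = EA, P[3] = 43

P[1]: D(K, 92) = 32; 32 ⊕ CB = F9.
P[2]: D(K, D8) = 78; 78 ⊕ 92 = EA.
P[3]: D(K, FB) = 9B; 9B ⊕ D8 = 43.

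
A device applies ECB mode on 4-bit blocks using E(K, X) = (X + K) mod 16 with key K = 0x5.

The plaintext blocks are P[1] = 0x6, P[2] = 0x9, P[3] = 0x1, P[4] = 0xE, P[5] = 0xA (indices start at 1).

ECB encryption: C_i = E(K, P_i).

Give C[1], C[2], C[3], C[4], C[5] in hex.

C[1]: E(K, 0x6) = 0xB.
C[2]: E(K, 0x9) = 0xE.
C[3]: E(K, 0x1) = 0x6.
C[4]: E(K, 0xE) = 0x3.
C[5]: E(K, 0xA) = 0xF.

C[1] = 0xB, C[2] = 0xE, C[3] = 0x6, C[4] = 0x3, C[5] = 0xF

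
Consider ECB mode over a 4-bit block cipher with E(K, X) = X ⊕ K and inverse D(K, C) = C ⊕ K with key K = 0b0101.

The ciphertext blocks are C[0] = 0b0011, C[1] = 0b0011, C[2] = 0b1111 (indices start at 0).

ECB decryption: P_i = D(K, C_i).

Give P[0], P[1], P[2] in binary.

P[0] = 0b0110, P[1] = 0b0110, P[2] = 0b1010

P[0]: D(K, 0b0011) = 0b0110.
P[1]: D(K, 0b0011) = 0b0110.
P[2]: D(K, 0b1111) = 0b1010.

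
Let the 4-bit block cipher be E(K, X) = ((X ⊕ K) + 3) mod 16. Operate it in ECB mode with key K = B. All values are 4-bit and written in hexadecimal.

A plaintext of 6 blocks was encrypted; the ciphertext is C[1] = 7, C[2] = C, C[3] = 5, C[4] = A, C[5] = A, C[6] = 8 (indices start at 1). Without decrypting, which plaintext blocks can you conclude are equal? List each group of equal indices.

ECB encrypts each block independently with the same key, so equal ciphertext blocks imply equal plaintext blocks.
C[4] = C[5] = A, so P[4] = P[5].

P[4] = P[5]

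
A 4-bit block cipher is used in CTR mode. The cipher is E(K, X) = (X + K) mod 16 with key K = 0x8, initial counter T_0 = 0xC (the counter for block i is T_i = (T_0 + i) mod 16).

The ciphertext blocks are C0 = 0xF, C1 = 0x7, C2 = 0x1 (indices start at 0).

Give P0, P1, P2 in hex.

CTR decryption: S_i = E(K, T_i) where T_i is the counter for block i; P_i = C_i ⊕ S_i.
P0: T = 0xC, S = E(K, T) = 0x4; 0xF ⊕ 0x4 = 0xB.
P1: T = 0xD, S = E(K, T) = 0x5; 0x7 ⊕ 0x5 = 0x2.
P2: T = 0xE, S = E(K, T) = 0x6; 0x1 ⊕ 0x6 = 0x7.

P0 = 0xB, P1 = 0x2, P2 = 0x7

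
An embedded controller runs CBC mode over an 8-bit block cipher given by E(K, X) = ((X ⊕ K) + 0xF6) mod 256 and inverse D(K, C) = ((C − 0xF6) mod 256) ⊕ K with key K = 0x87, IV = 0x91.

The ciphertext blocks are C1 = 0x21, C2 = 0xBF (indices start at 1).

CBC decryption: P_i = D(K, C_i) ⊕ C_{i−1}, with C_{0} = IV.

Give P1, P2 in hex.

P1 = 0x3D, P2 = 0x6F

P1: D(K, 0x21) = 0xAC; 0xAC ⊕ 0x91 = 0x3D.
P2: D(K, 0xBF) = 0x4E; 0x4E ⊕ 0x21 = 0x6F.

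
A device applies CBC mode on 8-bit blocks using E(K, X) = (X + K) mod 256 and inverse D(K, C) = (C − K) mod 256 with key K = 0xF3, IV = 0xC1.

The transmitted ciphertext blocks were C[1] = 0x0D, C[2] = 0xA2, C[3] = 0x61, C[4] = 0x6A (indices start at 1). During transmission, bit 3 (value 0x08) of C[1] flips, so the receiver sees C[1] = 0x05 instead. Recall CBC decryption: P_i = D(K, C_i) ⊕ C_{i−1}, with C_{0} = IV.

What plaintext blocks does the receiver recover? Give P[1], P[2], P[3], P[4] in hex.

Only C[1] changed, to 0x05. In CBC, a change in C_i garbles P_i and flips the same bit in P_{i+1}. Decrypting the received ciphertext:
P[1]: D(K, 0x05) = 0x12; 0x12 ⊕ 0xC1 = 0xD3.
P[2]: D(K, 0xA2) = 0xAF; 0xAF ⊕ 0x05 = 0xAA.
P[3]: D(K, 0x61) = 0x6E; 0x6E ⊕ 0xA2 = 0xCC.
P[4]: D(K, 0x6A) = 0x77; 0x77 ⊕ 0x61 = 0x16.
Blocks that differ from the original plaintext: P[1], P[2].

P[1] = 0xD3, P[2] = 0xAA, P[3] = 0xCC, P[4] = 0x16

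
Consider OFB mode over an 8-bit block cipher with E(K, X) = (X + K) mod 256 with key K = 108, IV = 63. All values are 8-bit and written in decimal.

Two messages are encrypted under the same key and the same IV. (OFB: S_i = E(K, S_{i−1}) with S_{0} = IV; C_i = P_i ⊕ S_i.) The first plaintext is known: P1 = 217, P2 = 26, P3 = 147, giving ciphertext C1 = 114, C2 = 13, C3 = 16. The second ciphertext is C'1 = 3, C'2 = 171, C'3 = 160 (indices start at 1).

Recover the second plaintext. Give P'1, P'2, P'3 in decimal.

In OFB with a reused IV, both messages share the same keystream S_i, so C_i ⊕ C'_i = P_i ⊕ P'_i and thus P'_i = P_i ⊕ C_i ⊕ C'_i.
P'1: 217 ⊕ 114 ⊕ 3 = 168.
P'2: 26 ⊕ 13 ⊕ 171 = 188.
P'3: 147 ⊕ 16 ⊕ 160 = 35.

P'1 = 168, P'2 = 188, P'3 = 35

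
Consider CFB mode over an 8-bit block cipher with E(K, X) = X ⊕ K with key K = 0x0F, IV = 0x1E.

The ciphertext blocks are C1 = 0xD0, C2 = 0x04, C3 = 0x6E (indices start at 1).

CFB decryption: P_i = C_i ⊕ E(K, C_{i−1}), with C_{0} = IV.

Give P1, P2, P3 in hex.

P1 = 0xC1, P2 = 0xDB, P3 = 0x65

P1: E(K, 0x1E) = 0x11; 0xD0 ⊕ 0x11 = 0xC1.
P2: E(K, 0xD0) = 0xDF; 0x04 ⊕ 0xDF = 0xDB.
P3: E(K, 0x04) = 0x0B; 0x6E ⊕ 0x0B = 0x65.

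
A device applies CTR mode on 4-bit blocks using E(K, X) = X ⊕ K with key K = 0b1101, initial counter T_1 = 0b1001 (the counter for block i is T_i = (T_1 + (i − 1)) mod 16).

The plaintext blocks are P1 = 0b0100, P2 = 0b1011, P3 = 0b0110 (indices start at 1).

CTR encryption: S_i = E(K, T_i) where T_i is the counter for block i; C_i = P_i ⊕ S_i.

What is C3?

C1: T = 0b1001, S = E(K, T) = 0b0100; 0b0100 ⊕ 0b0100 = 0b0000.
C2: T = 0b1010, S = E(K, T) = 0b0111; 0b1011 ⊕ 0b0111 = 0b1100.
C3: T = 0b1011, S = E(K, T) = 0b0110; 0b0110 ⊕ 0b0110 = 0b0000.

C3 = 0b0000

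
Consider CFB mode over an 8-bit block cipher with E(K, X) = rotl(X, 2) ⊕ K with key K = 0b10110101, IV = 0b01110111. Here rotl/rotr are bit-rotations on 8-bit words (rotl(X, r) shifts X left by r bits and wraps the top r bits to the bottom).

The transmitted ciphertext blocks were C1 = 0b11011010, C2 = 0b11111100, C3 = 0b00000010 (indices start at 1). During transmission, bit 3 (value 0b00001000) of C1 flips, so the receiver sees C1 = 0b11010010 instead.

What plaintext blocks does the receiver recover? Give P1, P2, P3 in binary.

P1 = 0b10111010, P2 = 0b00000010, P3 = 0b01000100

CFB decryption: P_i = C_i ⊕ E(K, C_{i−1}), with C_{0} = IV.
Only C1 changed, to 0b11010010. In CFB, a change in C_i flips the same bit in P_i and garbles P_{i+1}. Decrypting the received ciphertext:
P1: E(K, 0b01110111) = 0b01101000; 0b11010010 ⊕ 0b01101000 = 0b10111010.
P2: E(K, 0b11010010) = 0b11111110; 0b11111100 ⊕ 0b11111110 = 0b00000010.
P3: E(K, 0b11111100) = 0b01000110; 0b00000010 ⊕ 0b01000110 = 0b01000100.
Blocks that differ from the original plaintext: P1, P2.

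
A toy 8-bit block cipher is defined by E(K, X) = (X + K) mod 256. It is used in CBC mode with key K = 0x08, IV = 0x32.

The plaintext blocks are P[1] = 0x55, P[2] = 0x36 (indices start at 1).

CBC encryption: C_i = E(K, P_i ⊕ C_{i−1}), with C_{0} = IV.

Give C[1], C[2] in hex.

C[1] = 0x6F, C[2] = 0x61

C[1]: P[1] ⊕ 0x32 = 0x67; E(K, 0x67) = 0x6F.
C[2]: P[2] ⊕ 0x6F = 0x59; E(K, 0x59) = 0x61.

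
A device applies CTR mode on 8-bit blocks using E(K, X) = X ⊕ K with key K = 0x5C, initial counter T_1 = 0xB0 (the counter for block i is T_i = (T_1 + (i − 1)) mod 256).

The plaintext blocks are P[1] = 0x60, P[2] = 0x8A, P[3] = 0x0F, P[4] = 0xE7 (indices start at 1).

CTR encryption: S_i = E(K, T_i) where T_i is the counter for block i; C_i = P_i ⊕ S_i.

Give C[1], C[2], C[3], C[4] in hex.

C[1]: T = 0xB0, S = E(K, T) = 0xEC; 0x60 ⊕ 0xEC = 0x8C.
C[2]: T = 0xB1, S = E(K, T) = 0xED; 0x8A ⊕ 0xED = 0x67.
C[3]: T = 0xB2, S = E(K, T) = 0xEE; 0x0F ⊕ 0xEE = 0xE1.
C[4]: T = 0xB3, S = E(K, T) = 0xEF; 0xE7 ⊕ 0xEF = 0x08.

C[1] = 0x8C, C[2] = 0x67, C[3] = 0xE1, C[4] = 0x08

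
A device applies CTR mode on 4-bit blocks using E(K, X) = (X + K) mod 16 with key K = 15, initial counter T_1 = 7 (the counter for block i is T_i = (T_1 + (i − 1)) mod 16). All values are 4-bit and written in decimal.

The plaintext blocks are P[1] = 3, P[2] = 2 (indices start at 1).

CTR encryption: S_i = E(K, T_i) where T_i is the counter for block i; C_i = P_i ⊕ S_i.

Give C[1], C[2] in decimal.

C[1]: T = 7, S = E(K, T) = 6; 3 ⊕ 6 = 5.
C[2]: T = 8, S = E(K, T) = 7; 2 ⊕ 7 = 5.

C[1] = 5, C[2] = 5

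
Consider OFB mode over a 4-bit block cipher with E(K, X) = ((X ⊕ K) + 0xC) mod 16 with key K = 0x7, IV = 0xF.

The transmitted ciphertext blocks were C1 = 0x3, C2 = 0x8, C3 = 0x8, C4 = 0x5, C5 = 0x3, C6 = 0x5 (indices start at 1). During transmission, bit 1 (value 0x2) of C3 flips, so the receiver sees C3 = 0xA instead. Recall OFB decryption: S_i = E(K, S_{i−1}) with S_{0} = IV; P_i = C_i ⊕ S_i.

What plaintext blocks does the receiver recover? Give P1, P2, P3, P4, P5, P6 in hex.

Only C3 changed, to 0xA. In OFB, a change in C_i flips the same bit in P_i only; the keystream is unaffected. Decrypting the received ciphertext:
P1: S = E(K, 0xF) = 0x4; 0x3 ⊕ 0x4 = 0x7.
P2: S = E(K, 0x4) = 0xF; 0x8 ⊕ 0xF = 0x7.
P3: S = E(K, 0xF) = 0x4; 0xA ⊕ 0x4 = 0xE.
P4: S = E(K, 0x4) = 0xF; 0x5 ⊕ 0xF = 0xA.
P5: S = E(K, 0xF) = 0x4; 0x3 ⊕ 0x4 = 0x7.
P6: S = E(K, 0x4) = 0xF; 0x5 ⊕ 0xF = 0xA.
Blocks that differ from the original plaintext: P3.

P1 = 0x7, P2 = 0x7, P3 = 0xE, P4 = 0xA, P5 = 0x7, P6 = 0xA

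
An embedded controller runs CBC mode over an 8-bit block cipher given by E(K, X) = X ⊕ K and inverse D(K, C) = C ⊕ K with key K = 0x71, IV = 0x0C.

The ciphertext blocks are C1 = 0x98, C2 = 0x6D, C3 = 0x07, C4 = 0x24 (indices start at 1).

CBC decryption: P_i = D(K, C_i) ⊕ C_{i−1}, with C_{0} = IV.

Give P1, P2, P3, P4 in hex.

P1: D(K, 0x98) = 0xE9; 0xE9 ⊕ 0x0C = 0xE5.
P2: D(K, 0x6D) = 0x1C; 0x1C ⊕ 0x98 = 0x84.
P3: D(K, 0x07) = 0x76; 0x76 ⊕ 0x6D = 0x1B.
P4: D(K, 0x24) = 0x55; 0x55 ⊕ 0x07 = 0x52.

P1 = 0xE5, P2 = 0x84, P3 = 0x1B, P4 = 0x52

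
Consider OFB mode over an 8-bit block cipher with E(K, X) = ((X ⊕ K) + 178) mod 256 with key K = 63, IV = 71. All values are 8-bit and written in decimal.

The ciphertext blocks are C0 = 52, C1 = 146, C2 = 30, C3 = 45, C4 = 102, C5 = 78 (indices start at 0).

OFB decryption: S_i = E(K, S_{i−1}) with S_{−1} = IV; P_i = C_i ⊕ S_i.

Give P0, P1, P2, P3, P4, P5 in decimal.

P0 = 30, P1 = 85, P2 = 180, P3 = 106, P4 = 76, P5 = 137

P0: S = E(K, 71) = 42; 52 ⊕ 42 = 30.
P1: S = E(K, 42) = 199; 146 ⊕ 199 = 85.
P2: S = E(K, 199) = 170; 30 ⊕ 170 = 180.
P3: S = E(K, 170) = 71; 45 ⊕ 71 = 106.
P4: S = E(K, 71) = 42; 102 ⊕ 42 = 76.
P5: S = E(K, 42) = 199; 78 ⊕ 199 = 137.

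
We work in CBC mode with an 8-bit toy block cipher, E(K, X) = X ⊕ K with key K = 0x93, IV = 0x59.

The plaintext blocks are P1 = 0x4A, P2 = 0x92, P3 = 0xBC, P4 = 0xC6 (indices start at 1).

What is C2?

CBC encryption: C_i = E(K, P_i ⊕ C_{i−1}), with C_{0} = IV.
C1: P1 ⊕ 0x59 = 0x13; E(K, 0x13) = 0x80.
C2: P2 ⊕ 0x80 = 0x12; E(K, 0x12) = 0x81.

C2 = 0x81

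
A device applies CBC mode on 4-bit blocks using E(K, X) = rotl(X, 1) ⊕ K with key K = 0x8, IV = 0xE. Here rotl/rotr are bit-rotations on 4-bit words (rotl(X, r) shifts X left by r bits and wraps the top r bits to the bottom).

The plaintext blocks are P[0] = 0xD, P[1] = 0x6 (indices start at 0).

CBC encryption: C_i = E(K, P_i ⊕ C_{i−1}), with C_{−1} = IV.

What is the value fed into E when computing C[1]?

C[0]: P[0] ⊕ 0xE = 0x3; E(K, 0x3) = 0xE.
C[1]: P[1] ⊕ 0xE = 0x8; E(K, 0x8) = 0x9.
So the input to E for block [1] is 0x8.

0x8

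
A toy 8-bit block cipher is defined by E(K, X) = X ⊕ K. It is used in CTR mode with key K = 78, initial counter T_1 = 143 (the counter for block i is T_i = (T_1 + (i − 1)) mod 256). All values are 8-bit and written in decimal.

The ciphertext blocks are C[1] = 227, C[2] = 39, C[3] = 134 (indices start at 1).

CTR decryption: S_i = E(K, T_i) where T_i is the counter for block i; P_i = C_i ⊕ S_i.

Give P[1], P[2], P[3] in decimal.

P[1]: T = 143, S = E(K, T) = 193; 227 ⊕ 193 = 34.
P[2]: T = 144, S = E(K, T) = 222; 39 ⊕ 222 = 249.
P[3]: T = 145, S = E(K, T) = 223; 134 ⊕ 223 = 89.

P[1] = 34, P[2] = 249, P[3] = 89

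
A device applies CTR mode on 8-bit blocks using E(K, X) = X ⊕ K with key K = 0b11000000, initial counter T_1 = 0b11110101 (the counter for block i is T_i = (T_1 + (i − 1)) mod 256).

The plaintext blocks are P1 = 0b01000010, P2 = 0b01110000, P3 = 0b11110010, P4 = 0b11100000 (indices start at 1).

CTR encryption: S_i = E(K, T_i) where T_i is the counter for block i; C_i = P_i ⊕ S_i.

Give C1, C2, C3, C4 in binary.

C1 = 0b01110111, C2 = 0b01000110, C3 = 0b11000101, C4 = 0b11011000

C1: T = 0b11110101, S = E(K, T) = 0b00110101; 0b01000010 ⊕ 0b00110101 = 0b01110111.
C2: T = 0b11110110, S = E(K, T) = 0b00110110; 0b01110000 ⊕ 0b00110110 = 0b01000110.
C3: T = 0b11110111, S = E(K, T) = 0b00110111; 0b11110010 ⊕ 0b00110111 = 0b11000101.
C4: T = 0b11111000, S = E(K, T) = 0b00111000; 0b11100000 ⊕ 0b00111000 = 0b11011000.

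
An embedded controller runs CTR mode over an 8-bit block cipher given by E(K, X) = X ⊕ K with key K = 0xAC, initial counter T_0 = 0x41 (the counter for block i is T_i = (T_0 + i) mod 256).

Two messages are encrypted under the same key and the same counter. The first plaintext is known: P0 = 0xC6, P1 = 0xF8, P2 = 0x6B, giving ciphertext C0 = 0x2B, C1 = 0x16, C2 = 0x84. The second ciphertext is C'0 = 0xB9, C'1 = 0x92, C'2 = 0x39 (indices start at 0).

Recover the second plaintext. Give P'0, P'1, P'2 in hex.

In CTR with a reused counter, both messages share the same keystream S_i, so C_i ⊕ C'_i = P_i ⊕ P'_i and thus P'_i = P_i ⊕ C_i ⊕ C'_i.
P'0: 0xC6 ⊕ 0x2B ⊕ 0xB9 = 0x54.
P'1: 0xF8 ⊕ 0x16 ⊕ 0x92 = 0x7C.
P'2: 0x6B ⊕ 0x84 ⊕ 0x39 = 0xD6.

P'0 = 0x54, P'1 = 0x7C, P'2 = 0xD6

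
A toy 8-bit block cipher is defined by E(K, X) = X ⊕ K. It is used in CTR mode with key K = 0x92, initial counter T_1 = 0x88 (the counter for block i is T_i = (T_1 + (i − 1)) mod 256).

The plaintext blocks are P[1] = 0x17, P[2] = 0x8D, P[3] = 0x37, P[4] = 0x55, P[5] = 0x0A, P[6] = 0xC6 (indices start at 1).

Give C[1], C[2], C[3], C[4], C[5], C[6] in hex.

CTR encryption: S_i = E(K, T_i) where T_i is the counter for block i; C_i = P_i ⊕ S_i.
C[1]: T = 0x88, S = E(K, T) = 0x1A; 0x17 ⊕ 0x1A = 0x0D.
C[2]: T = 0x89, S = E(K, T) = 0x1B; 0x8D ⊕ 0x1B = 0x96.
C[3]: T = 0x8A, S = E(K, T) = 0x18; 0x37 ⊕ 0x18 = 0x2F.
C[4]: T = 0x8B, S = E(K, T) = 0x19; 0x55 ⊕ 0x19 = 0x4C.
C[5]: T = 0x8C, S = E(K, T) = 0x1E; 0x0A ⊕ 0x1E = 0x14.
C[6]: T = 0x8D, S = E(K, T) = 0x1F; 0xC6 ⊕ 0x1F = 0xD9.

C[1] = 0x0D, C[2] = 0x96, C[3] = 0x2F, C[4] = 0x4C, C[5] = 0x14, C[6] = 0xD9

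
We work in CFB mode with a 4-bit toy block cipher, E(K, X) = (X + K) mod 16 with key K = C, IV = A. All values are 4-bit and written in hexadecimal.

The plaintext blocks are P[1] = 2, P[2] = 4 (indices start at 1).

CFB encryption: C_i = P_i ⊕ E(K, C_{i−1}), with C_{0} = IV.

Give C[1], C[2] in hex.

C[1]: E(K, A) = 6; 2 ⊕ 6 = 4.
C[2]: E(K, 4) = 0; 4 ⊕ 0 = 4.

C[1] = 4, C[2] = 4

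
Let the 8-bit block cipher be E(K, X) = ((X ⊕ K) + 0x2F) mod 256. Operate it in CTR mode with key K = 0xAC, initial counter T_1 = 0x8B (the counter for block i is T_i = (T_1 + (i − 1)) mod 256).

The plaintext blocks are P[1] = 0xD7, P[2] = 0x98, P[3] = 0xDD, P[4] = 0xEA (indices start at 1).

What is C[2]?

C[2] = 0xD7

CTR encryption: S_i = E(K, T_i) where T_i is the counter for block i; C_i = P_i ⊕ S_i.
C[1]: T = 0x8B, S = E(K, T) = 0x56; 0xD7 ⊕ 0x56 = 0x81.
C[2]: T = 0x8C, S = E(K, T) = 0x4F; 0x98 ⊕ 0x4F = 0xD7.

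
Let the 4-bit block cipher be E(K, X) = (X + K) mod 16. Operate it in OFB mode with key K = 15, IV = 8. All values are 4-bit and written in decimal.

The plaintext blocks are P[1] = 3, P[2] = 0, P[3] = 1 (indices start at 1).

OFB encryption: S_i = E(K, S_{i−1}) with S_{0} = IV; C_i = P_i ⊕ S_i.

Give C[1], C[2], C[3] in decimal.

C[1] = 4, C[2] = 6, C[3] = 4

C[1]: S = E(K, 8) = 7; 3 ⊕ 7 = 4.
C[2]: S = E(K, 7) = 6; 0 ⊕ 6 = 6.
C[3]: S = E(K, 6) = 5; 1 ⊕ 5 = 4.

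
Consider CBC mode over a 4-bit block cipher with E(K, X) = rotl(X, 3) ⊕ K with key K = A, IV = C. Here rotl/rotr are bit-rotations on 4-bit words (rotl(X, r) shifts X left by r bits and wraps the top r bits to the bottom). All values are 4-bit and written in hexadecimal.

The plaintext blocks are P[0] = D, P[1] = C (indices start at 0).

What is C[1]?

CBC encryption: C_i = E(K, P_i ⊕ C_{i−1}), with C_{−1} = IV.
C[0]: P[0] ⊕ C = 1; E(K, 1) = 2.
C[1]: P[1] ⊕ 2 = E; E(K, E) = D.

C[1] = D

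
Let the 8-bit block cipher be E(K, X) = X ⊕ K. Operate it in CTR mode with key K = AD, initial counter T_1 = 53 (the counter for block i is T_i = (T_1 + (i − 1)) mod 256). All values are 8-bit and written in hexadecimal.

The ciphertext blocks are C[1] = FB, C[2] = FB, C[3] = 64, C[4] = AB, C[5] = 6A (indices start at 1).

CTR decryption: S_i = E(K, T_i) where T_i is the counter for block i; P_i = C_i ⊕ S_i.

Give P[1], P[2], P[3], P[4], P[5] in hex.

P[1]: T = 53, S = E(K, T) = FE; FB ⊕ FE = 05.
P[2]: T = 54, S = E(K, T) = F9; FB ⊕ F9 = 02.
P[3]: T = 55, S = E(K, T) = F8; 64 ⊕ F8 = 9C.
P[4]: T = 56, S = E(K, T) = FB; AB ⊕ FB = 50.
P[5]: T = 57, S = E(K, T) = FA; 6A ⊕ FA = 90.

P[1] = 05, P[2] = 02, P[3] = 9C, P[4] = 50, P[5] = 90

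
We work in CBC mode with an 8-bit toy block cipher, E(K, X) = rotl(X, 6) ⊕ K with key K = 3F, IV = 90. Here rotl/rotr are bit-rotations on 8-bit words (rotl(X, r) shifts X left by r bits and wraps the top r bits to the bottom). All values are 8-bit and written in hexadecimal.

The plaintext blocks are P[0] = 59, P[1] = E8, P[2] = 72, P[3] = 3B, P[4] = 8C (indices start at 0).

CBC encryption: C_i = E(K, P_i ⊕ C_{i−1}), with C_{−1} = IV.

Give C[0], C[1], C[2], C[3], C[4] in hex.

C[0]: P[0] ⊕ 90 = C9; E(K, C9) = 4D.
C[1]: P[1] ⊕ 4D = A5; E(K, A5) = 56.
C[2]: P[2] ⊕ 56 = 24; E(K, 24) = 36.
C[3]: P[3] ⊕ 36 = 0D; E(K, 0D) = 7C.
C[4]: P[4] ⊕ 7C = F0; E(K, F0) = 03.

C[0] = 4D, C[1] = 56, C[2] = 36, C[3] = 7C, C[4] = 03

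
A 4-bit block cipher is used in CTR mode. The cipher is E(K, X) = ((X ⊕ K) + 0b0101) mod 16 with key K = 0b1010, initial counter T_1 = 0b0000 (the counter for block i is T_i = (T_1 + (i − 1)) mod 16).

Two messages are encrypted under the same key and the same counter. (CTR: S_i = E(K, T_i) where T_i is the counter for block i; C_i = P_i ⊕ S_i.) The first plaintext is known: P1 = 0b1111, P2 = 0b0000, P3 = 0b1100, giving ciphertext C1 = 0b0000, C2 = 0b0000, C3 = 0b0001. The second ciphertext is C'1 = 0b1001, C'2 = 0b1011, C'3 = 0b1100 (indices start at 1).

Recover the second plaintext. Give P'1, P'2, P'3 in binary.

P'1 = 0b0110, P'2 = 0b1011, P'3 = 0b0001

In CTR with a reused counter, both messages share the same keystream S_i, so C_i ⊕ C'_i = P_i ⊕ P'_i and thus P'_i = P_i ⊕ C_i ⊕ C'_i.
P'1: 0b1111 ⊕ 0b0000 ⊕ 0b1001 = 0b0110.
P'2: 0b0000 ⊕ 0b0000 ⊕ 0b1011 = 0b1011.
P'3: 0b1100 ⊕ 0b0001 ⊕ 0b1100 = 0b0001.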